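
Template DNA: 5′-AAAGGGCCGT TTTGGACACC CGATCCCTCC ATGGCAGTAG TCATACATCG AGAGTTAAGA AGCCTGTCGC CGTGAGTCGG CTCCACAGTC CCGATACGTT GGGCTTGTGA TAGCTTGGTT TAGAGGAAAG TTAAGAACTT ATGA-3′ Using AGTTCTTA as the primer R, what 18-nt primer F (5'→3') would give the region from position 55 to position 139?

5'-TTAAGAAGCCTGTCGCCG-3'

The reverse primer's reverse complement TAAGAACT matches the template at positions 132–139; the product starts at position 55.
The forward primer is identical to the top strand over positions 55–72: TTAAGAAGCCTGTCGCCG.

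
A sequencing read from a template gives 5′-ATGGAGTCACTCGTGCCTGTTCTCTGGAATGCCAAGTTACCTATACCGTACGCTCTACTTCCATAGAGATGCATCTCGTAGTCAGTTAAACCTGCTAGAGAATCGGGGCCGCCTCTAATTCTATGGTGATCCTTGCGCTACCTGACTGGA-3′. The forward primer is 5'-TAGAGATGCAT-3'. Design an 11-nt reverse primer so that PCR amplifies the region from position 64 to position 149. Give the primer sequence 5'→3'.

5'-CCAGTCAGGTA-3'

The product's 3' end on the top strand is position 149.
The reverse primer anneals to the top strand over positions 139–149, i.e. to TACCTGACTGG.
Its sequence written 5'→3' is the reverse complement: CCAGTCAGGTA.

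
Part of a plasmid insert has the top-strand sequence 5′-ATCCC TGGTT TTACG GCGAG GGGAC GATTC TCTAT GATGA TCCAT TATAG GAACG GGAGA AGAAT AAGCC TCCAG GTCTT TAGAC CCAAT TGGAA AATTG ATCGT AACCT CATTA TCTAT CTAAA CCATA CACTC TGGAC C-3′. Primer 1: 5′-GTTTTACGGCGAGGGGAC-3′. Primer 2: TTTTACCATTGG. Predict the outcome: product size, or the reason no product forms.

Primer 2 (TTTTACCATTGG) does not match the top strand, and its reverse complement CCAATGGTAAAA does not match either.
With no annealing site for primer 2, no amplification occurs.

No product — primer 2 has no binding site in the template.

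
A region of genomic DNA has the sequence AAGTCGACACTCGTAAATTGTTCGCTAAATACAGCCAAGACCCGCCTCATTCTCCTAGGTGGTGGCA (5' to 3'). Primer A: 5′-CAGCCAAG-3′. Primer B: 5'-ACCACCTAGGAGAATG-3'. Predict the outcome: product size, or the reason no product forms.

Primer A (CAGCCAAG) matches the top strand at positions 32–39; it acts as a forward primer.
Primer B's reverse complement is CATTCTCCTAGGTGGT, matching the top strand at positions 48–63; it acts as a reverse primer.
The 3' ends face each other across positions 32–63, giving a 32 bp product.

Yes — a 32 bp product.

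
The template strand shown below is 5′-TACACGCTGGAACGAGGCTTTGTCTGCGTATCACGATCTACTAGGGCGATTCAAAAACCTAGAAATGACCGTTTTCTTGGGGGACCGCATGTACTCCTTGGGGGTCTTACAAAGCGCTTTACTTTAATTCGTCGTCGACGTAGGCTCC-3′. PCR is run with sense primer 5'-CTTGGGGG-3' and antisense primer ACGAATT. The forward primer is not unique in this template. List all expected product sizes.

The forward primer CTTGGGGG matches the top strand at positions 76–83, 97–104.
The reverse primer's reverse complement is AATTCGT, matching at positions 126–132.
Each forward site pairs with the reverse site to give a product ending at position 132: sizes 57, 36 bp.

57 bp, 36 bp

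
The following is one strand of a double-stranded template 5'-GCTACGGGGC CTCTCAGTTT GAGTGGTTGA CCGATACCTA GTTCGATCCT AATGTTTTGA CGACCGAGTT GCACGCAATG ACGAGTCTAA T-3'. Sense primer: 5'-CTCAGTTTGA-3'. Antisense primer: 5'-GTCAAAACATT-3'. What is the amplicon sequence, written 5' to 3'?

5'-CTCAGTTTGAGTGGTTGACCGATACCTAGTTCGATCCTAATGTTTTGAC-3'

Scanning the template, CTCAGTTTGA occurs at positions 13–22; this primer anneals to the bottom strand there with its 3' end pointing downstream.
The reverse primer's reverse complement is AATGTTTTGAC, which matches the template at positions 51–61.
The product is the template from position 13 through 61 (49 bp).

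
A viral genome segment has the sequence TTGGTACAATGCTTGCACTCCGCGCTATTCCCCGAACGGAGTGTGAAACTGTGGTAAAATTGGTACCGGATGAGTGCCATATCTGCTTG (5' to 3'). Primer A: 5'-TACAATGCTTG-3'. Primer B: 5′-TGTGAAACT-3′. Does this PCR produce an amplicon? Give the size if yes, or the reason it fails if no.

No product — both primers anneal to the same strand and extend in the same direction.

Primer A (TACAATGCTTG) matches the top strand at positions 5–15 (3' end points downstream).
Primer B (TGTGAAACT) also matches the top strand directly, at positions 42–50 — its reverse complement AGTTTCACA is not present.
Both primers anneal to the bottom strand with 3' ends pointing the same way, so neither can prime synthesis back toward the other.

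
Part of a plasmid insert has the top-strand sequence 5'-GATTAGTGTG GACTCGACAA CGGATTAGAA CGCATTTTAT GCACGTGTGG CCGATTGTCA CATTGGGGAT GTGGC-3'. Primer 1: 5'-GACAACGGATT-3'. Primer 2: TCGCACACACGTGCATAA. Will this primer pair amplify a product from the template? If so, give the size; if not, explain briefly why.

Primer 2 (TCGCACACACGTGCATAA) does not match the top strand, and its reverse complement TTATGCACGTGTGTGCGA does not match either.
With no annealing site for primer 2, no amplification occurs.

No product — primer 2 has no binding site in the template.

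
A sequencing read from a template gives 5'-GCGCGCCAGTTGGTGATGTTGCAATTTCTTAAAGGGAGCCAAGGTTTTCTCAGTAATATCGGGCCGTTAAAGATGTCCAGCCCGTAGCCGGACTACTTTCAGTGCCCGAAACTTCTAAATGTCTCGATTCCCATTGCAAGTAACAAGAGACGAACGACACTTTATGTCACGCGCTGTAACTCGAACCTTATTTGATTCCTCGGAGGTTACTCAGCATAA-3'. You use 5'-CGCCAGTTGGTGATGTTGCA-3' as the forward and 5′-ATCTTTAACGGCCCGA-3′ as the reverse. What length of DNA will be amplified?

Scanning the template, CGCCAGTTGGTGATGTTGCA occurs at positions 4–23; this primer anneals to the bottom strand there with its 3' end pointing downstream.
The reverse primer's reverse complement is TCGGGCCGTTAAAGAT, which matches the template at positions 59–74.
The product runs from position 4 to position 74, so its length is 74 − 4 + 1 = 71 bp.

71 bp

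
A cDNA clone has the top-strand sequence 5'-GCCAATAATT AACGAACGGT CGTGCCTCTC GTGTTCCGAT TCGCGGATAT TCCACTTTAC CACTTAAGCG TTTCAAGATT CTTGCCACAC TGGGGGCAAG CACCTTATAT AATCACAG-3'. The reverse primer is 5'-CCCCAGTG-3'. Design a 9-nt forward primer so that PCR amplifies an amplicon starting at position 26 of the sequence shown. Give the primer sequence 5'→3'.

5'-CTCTCGTGT-3'

The reverse primer's reverse complement CACTGGGG matches the template at positions 88–95; the product starts at position 26.
The forward primer is identical to the top strand over positions 26–34: CTCTCGTGT.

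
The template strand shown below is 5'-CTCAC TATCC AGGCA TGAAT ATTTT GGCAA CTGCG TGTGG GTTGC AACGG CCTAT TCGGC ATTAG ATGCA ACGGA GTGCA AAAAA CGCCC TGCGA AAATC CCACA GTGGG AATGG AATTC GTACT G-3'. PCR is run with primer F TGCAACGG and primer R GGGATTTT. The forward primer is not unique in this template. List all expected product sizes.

The forward primer TGCAACGG matches the top strand at positions 43–50, 67–74.
The reverse primer's reverse complement is AAAATCCC, matching at positions 95–102.
Each forward site pairs with the reverse site to give a product ending at position 102: sizes 60, 36 bp.

60 bp, 36 bp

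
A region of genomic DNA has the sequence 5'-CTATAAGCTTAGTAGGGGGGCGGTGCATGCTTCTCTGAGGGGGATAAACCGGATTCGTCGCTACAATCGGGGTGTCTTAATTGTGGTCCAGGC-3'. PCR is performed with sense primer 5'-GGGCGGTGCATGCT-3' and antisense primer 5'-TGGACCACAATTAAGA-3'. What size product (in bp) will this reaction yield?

73 bp

Scanning the template, GGGCGGTGCATGCT occurs at positions 18–31; this primer anneals to the bottom strand there with its 3' end pointing downstream.
The reverse primer's reverse complement is TCTTAATTGTGGTCCA, which matches the template at positions 75–90.
Amplicon spans positions 18–90: 73 bp.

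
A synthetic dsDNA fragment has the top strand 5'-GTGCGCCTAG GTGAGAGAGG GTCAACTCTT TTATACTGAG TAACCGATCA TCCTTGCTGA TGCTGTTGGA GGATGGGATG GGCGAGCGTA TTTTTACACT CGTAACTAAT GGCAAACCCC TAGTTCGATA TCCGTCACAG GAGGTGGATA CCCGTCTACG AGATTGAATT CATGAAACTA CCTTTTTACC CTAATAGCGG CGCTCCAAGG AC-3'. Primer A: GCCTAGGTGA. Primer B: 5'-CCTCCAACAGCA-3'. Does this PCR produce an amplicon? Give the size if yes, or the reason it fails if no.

Yes — a 68 bp product.

Primer A (GCCTAGGTGA) matches the top strand at positions 5–14; it acts as a forward primer.
Primer B's reverse complement is TGCTGTTGGAGG, matching the top strand at positions 61–72; it acts as a reverse primer.
The 3' ends face each other across positions 5–72, giving a 68 bp product.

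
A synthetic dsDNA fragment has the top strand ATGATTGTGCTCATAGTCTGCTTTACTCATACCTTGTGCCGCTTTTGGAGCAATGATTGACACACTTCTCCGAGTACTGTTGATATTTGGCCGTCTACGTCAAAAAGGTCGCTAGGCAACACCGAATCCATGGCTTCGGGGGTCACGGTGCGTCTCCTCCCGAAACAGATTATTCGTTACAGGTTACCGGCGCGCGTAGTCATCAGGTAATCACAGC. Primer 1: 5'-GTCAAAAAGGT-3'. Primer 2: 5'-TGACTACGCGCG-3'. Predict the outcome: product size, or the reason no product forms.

Primer 1 (GTCAAAAAGGT) matches the top strand at positions 99–109; it acts as a forward primer.
Primer 2's reverse complement is CGCGCGTAGTCA, matching the top strand at positions 191–202; it acts as a reverse primer.
The 3' ends face each other across positions 99–202, giving a 104 bp product.

Yes — a 104 bp product.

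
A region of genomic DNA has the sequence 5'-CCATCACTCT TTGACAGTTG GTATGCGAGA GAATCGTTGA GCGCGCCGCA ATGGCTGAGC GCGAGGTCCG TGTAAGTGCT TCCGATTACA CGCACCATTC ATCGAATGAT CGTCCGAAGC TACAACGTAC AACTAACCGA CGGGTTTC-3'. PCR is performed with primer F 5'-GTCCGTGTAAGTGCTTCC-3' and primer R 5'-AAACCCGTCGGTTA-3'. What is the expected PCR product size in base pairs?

The forward primer matches the template at positions 66–83.
Reverse complement of the reverse primer: TAACCGACGGGTTT. This occurs on the top strand at positions 134–147.
The product runs from position 66 to position 147, so its length is 147 − 66 + 1 = 82 bp.

82 bp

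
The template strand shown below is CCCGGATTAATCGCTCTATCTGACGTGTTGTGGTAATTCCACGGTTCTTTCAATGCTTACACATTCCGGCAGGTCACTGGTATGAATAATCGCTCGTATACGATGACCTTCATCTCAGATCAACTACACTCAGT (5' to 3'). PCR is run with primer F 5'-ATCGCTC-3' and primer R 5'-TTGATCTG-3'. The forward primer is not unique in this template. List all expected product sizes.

The forward primer ATCGCTC matches the top strand at positions 10–16, 89–95.
The reverse primer's reverse complement is CAGATCAA, matching at positions 116–123.
Each forward site pairs with the reverse site to give a product ending at position 123: sizes 114, 35 bp.

114 bp, 35 bp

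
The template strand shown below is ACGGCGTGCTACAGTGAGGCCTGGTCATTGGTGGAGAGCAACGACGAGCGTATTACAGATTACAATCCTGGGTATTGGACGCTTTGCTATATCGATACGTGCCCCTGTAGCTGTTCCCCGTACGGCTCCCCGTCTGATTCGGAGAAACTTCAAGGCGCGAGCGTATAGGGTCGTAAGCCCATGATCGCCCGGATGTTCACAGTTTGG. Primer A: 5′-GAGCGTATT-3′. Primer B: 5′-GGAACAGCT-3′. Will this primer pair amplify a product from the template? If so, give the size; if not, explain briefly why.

Primer A (GAGCGTATT) matches the top strand at positions 46–54; it acts as a forward primer.
Primer B's reverse complement is AGCTGTTCC, matching the top strand at positions 109–117; it acts as a reverse primer.
The 3' ends face each other across positions 46–117, giving a 72 bp product.

Yes — a 72 bp product.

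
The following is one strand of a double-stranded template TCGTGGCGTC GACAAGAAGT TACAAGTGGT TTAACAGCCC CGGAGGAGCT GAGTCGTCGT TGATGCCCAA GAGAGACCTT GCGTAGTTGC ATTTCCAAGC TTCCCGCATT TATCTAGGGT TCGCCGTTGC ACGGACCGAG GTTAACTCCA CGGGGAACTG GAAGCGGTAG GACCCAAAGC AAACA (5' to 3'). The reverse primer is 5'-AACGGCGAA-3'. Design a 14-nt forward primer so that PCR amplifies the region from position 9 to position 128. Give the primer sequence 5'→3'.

The reverse primer's reverse complement TTCGCCGTT matches the template at positions 120–128; the product starts at position 9.
The forward primer is identical to the top strand over positions 9–22: TCGACAAGAAGTTA.

5'-TCGACAAGAAGTTA-3'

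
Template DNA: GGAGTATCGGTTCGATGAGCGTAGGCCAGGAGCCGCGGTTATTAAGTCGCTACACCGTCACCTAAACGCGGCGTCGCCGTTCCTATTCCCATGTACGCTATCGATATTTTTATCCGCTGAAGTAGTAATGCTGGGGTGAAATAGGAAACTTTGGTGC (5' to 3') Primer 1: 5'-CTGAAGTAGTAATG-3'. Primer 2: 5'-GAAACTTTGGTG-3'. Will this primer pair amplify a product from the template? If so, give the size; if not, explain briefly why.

No product — both primers anneal to the same strand and extend in the same direction.

Primer 1 (CTGAAGTAGTAATG) matches the top strand at positions 117–130 (3' end points downstream).
Primer 2 (GAAACTTTGGTG) also matches the top strand directly, at positions 145–156 — its reverse complement CACCAAAGTTTC is not present.
Both primers anneal to the bottom strand with 3' ends pointing the same way, so neither can prime synthesis back toward the other.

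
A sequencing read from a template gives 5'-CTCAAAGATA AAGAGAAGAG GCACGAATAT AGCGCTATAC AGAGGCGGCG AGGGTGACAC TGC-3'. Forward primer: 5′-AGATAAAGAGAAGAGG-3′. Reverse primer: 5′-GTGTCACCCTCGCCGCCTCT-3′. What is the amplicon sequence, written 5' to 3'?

5'-AGATAAAGAGAAGAGGCACGAATATAGCGCTATACAGAGGCGGCGAGGGTGACAC-3'

Forward primer AGATAAAGAGAAGAGG is found on the top strand at positions 6–21.
Taking the reverse complement of GTGTCACCCTCGCCGCCTCT gives AGAGGCGGCGAGGGTGACAC, found at positions 41–60 on the template; the primer anneals here to the top strand with its 3' end pointing upstream.
The product is the template from position 6 through 60 (55 bp).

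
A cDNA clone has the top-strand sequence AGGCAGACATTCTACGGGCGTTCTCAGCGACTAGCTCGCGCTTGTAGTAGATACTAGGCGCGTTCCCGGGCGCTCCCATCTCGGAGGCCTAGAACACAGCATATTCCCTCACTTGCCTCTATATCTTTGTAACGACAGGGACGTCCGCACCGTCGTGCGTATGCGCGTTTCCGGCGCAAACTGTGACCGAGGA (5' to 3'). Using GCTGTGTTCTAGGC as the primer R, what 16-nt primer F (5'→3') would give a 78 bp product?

The reverse primer's reverse complement GCCTAGAACACAGC matches the template at positions 87–100, so the product ends at position 100.
A 78 bp product then starts at position 100 − 78 + 1 = 23.
The forward primer is identical to the top strand there: CTCAGCGACTAGCTCG.

5'-CTCAGCGACTAGCTCG-3'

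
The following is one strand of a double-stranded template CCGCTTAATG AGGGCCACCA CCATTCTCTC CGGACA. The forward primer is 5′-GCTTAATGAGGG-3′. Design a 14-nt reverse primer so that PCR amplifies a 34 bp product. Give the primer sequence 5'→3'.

5'-TGTCCGGAGAGAAT-3'

The forward primer binds at positions 3–14, so a 34 bp product ends at position 3 + 34 − 1 = 36.
The reverse primer anneals to the top strand over positions 23–36, i.e. to ATTCTCTCCGGACA.
Its sequence written 5'→3' is the reverse complement: TGTCCGGAGAGAAT.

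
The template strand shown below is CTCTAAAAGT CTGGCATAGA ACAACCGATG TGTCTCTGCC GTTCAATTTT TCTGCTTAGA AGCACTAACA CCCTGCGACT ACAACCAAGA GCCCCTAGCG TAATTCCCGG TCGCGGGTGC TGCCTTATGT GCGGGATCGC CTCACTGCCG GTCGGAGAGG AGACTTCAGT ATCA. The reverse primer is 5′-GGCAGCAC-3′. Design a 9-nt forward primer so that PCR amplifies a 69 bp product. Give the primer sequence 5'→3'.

5'-TTAGAAGCA-3'

The reverse primer's reverse complement GTGCTGCC matches the template at positions 117–124, so the product ends at position 124.
A 69 bp product then starts at position 124 − 69 + 1 = 56.
The forward primer is identical to the top strand there: TTAGAAGCA.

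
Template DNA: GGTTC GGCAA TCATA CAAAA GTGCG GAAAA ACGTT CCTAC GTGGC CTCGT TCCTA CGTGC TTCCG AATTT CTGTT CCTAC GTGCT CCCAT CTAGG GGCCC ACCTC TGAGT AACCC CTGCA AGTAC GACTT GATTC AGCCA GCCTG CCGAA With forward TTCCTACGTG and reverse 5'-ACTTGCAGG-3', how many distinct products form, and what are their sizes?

Three products: 90 bp, 74 bp, 50 bp

The forward primer TTCCTACGTG matches the top strand at positions 34–43, 50–59, 74–83.
The reverse primer's reverse complement is CCTGCAAGT, matching at positions 115–123.
Each forward site pairs with the reverse site to give a product ending at position 123: sizes 90, 74, 50 bp.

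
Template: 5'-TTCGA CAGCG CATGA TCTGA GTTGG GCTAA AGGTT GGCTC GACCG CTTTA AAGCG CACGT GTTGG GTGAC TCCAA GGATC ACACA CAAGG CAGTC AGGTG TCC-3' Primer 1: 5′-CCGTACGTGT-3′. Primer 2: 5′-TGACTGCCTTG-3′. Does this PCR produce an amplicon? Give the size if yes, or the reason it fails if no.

No product — primer 1 has no binding site in the template.

Primer 1 (CCGTACGTGT) does not match the top strand, and its reverse complement ACACGTACGG does not match either.
With no annealing site for primer 1, no amplification occurs.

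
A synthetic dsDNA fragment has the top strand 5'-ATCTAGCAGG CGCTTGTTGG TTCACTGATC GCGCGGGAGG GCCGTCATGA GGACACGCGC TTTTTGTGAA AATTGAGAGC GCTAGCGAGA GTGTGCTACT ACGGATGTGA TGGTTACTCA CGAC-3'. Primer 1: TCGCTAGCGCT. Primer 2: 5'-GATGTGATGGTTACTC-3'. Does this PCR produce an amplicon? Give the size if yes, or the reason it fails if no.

Primer 1 (TCGCTAGCGCT) has reverse complement AGCGCTAGCGA, which matches the top strand at positions 78–88; primer 1 anneals to the top strand there with its 3' end pointing upstream toward position 78.
Primer 2 (GATGTGATGGTTACTC) matches the top strand directly at positions 104–119; it anneals to the bottom strand with its 3' end pointing downstream toward position 119.
The 3' ends diverge (primer 1 extends toward position 1, primer 2 toward position 124), so the primers never converge on a shared product.

No product — the primers' 3' ends point away from each other.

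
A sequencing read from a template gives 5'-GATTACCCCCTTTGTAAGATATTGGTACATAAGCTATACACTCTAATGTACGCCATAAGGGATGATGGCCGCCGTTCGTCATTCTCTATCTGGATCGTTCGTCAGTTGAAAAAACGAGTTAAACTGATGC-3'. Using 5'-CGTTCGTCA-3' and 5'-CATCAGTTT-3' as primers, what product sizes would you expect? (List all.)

The forward primer CGTTCGTCA matches the top strand at positions 73–81, 96–104.
The reverse primer's reverse complement is AAACTGATG, matching at positions 121–129.
Each forward site pairs with the reverse site to give a product ending at position 129: sizes 57, 34 bp.

57 bp, 34 bp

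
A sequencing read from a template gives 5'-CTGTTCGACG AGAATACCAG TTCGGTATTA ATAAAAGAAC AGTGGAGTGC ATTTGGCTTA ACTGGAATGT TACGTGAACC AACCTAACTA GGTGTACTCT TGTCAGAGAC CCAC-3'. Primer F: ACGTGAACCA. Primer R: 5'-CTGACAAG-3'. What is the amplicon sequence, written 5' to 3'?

The forward primer matches the template at positions 72–81.
Reverse complement of the reverse primer: CTTGTCAG. This occurs on the top strand at positions 99–106.
The product is the template from position 72 through 106 (35 bp).

5'-ACGTGAACCAACCTAACTAGGTGTACTCTTGTCAG-3'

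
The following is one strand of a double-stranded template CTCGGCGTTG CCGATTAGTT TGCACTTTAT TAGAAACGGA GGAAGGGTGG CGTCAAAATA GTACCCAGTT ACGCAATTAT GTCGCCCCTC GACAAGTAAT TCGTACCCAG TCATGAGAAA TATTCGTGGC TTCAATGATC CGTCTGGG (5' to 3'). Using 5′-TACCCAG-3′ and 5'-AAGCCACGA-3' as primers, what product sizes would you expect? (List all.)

The forward primer TACCCAG matches the top strand at positions 62–68, 104–110.
The reverse primer's reverse complement is TCGTGGCTT, matching at positions 124–132.
Each forward site pairs with the reverse site to give a product ending at position 132: sizes 71, 29 bp.

71 bp, 29 bp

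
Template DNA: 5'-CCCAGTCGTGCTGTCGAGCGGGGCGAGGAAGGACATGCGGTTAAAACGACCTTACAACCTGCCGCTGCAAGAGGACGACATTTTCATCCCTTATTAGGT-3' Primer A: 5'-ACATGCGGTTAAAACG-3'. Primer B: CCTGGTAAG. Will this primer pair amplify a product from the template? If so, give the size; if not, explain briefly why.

No product — primer B has no binding site in the template.

Primer B (CCTGGTAAG) does not match the top strand, and its reverse complement CTTACCAGG does not match either.
With no annealing site for primer B, no amplification occurs.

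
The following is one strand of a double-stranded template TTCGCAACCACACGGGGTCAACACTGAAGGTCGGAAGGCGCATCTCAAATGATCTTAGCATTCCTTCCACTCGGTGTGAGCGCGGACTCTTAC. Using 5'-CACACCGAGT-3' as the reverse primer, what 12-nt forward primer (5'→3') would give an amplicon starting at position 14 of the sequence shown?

The reverse primer's reverse complement ACTCGGTGTG matches the template at positions 69–78; the product starts at position 14.
The forward primer is identical to the top strand over positions 14–25: GGGGTCAACACT.

5'-GGGGTCAACACT-3'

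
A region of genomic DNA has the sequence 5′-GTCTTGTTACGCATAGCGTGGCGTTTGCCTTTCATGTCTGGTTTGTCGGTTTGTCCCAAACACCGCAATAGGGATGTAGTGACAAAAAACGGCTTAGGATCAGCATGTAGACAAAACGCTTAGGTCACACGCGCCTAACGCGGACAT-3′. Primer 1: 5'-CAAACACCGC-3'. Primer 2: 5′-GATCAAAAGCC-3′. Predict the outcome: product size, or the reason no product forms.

No product — primer 2 has no binding site in the template.

Primer 2 (GATCAAAAGCC) does not match the top strand, and its reverse complement GGCTTTTGATC does not match either.
With no annealing site for primer 2, no amplification occurs.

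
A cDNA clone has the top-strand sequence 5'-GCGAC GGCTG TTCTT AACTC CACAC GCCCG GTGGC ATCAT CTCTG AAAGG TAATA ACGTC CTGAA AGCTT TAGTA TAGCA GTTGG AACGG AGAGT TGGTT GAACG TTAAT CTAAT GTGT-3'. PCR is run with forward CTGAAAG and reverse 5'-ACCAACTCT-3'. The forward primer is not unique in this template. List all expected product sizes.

The forward primer CTGAAAG matches the top strand at positions 43–49, 61–67.
The reverse primer's reverse complement is AGAGTTGGT, matching at positions 91–99.
Each forward site pairs with the reverse site to give a product ending at position 99: sizes 57, 39 bp.

57 bp, 39 bp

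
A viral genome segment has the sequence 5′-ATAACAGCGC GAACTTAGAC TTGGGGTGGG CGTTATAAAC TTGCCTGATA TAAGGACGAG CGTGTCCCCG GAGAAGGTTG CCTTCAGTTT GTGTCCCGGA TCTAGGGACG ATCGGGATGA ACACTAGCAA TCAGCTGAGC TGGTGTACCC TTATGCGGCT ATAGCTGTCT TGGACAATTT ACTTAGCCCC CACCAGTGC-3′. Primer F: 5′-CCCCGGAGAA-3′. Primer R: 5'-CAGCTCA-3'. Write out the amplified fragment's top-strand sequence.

5'-CCCCGGAGAAGGTTGCCTTCAGTTTGTGTCCCGGATCTAGGGACGATCGGGATGAACACTAGCAATCAGCTGAGCTG-3'

The forward primer matches the template at positions 66–75.
The reverse primer's reverse complement is TGAGCTG, which matches the template at positions 136–142.
The product is the template from position 66 through 142 (77 bp).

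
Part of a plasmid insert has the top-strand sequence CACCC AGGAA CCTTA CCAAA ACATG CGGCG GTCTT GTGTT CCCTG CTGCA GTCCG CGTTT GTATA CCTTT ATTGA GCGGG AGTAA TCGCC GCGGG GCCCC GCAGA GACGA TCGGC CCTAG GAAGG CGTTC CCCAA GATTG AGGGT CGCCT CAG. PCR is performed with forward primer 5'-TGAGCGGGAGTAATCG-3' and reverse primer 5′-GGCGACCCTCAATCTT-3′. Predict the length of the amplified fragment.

The forward primer matches the template at positions 73–88.
Taking the reverse complement of GGCGACCCTCAATCTT gives AAGATTGAGGGTCGCC, found at positions 134–149 on the template; the primer anneals here to the top strand with its 3' end pointing upstream.
Product length = (reverse-primer end) − (forward-primer start) + 1 = 149 − 73 + 1 = 77 bp.

77 bp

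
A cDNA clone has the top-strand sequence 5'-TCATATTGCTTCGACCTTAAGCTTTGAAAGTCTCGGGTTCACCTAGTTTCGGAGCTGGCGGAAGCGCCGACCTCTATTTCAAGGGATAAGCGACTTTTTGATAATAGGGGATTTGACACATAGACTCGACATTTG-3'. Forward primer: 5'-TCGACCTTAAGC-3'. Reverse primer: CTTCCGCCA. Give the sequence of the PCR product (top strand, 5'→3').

5'-TCGACCTTAAGCTTTGAAAGTCTCGGGTTCACCTAGTTTCGGAGCTGGCGGAAG-3'

Scanning the template, TCGACCTTAAGC occurs at positions 11–22; this primer anneals to the bottom strand there with its 3' end pointing downstream.
Taking the reverse complement of CTTCCGCCA gives TGGCGGAAG, found at positions 56–64 on the template; the primer anneals here to the top strand with its 3' end pointing upstream.
The product is the template from position 11 through 64 (54 bp).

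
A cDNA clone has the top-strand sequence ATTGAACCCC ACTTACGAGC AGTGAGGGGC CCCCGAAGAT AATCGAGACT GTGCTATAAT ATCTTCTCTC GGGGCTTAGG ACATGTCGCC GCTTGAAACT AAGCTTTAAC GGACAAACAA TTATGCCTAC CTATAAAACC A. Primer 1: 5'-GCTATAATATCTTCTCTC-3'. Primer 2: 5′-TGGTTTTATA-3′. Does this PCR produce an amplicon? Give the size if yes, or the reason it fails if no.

Yes — an 89 bp product.

Primer 1 (GCTATAATATCTTCTCTC) matches the top strand at positions 53–70; it acts as a forward primer.
Primer 2's reverse complement is TATAAAACCA, matching the top strand at positions 132–141; it acts as a reverse primer.
The 3' ends face each other across positions 53–141, giving an 89 bp product.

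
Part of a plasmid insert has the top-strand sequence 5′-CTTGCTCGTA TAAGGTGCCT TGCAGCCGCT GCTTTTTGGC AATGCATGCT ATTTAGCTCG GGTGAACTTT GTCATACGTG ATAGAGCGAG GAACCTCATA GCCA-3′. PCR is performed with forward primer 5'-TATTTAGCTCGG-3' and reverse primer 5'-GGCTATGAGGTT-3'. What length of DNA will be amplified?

54 bp

Forward primer TATTTAGCTCGG is found on the top strand at positions 50–61.
Reverse complement of the reverse primer: AACCTCATAGCC. This occurs on the top strand at positions 92–103.
Product length = (reverse-primer end) − (forward-primer start) + 1 = 103 − 50 + 1 = 54 bp.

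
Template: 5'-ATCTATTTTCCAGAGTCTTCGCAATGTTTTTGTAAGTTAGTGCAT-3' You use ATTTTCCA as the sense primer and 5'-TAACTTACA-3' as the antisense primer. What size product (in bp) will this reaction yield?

The forward primer matches the template at positions 5–12.
The reverse primer's reverse complement is TGTAAGTTA, which matches the template at positions 31–39.
Amplicon spans positions 5–39: 35 bp.

35 bp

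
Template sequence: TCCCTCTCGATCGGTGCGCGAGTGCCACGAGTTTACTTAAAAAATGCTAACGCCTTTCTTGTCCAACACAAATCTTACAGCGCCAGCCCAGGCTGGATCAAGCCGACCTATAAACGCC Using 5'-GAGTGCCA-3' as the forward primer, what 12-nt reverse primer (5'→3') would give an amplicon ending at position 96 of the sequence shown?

The forward primer binds at positions 20–27; the product's 3' end on the top strand is position 96.
The reverse primer anneals to the top strand over positions 85–96, i.e. to AGCCCAGGCTGG.
Its sequence written 5'→3' is the reverse complement: CCAGCCTGGGCT.

5'-CCAGCCTGGGCT-3'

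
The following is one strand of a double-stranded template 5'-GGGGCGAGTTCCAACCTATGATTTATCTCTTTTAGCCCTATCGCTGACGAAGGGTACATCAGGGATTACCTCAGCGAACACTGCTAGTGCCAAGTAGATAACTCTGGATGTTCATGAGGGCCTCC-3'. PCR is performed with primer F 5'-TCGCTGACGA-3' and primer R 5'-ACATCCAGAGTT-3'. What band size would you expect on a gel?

Forward primer TCGCTGACGA is found on the top strand at positions 41–50.
The reverse primer's reverse complement is AACTCTGGATGT, which matches the template at positions 100–111.
The product runs from position 41 to position 111, so its length is 111 − 41 + 1 = 71 bp.

71 bp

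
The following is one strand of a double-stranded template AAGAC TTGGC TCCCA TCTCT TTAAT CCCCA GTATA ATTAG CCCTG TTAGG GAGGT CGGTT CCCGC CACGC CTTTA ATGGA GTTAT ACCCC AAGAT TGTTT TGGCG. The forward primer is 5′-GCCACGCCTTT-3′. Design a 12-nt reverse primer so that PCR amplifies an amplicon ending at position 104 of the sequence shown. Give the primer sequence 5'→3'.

5'-GCCAAAACAATC-3'

The forward primer binds at positions 64–74; the product's 3' end on the top strand is position 104.
The reverse primer anneals to the top strand over positions 93–104, i.e. to GATTGTTTTGGC.
Its sequence written 5'→3' is the reverse complement: GCCAAAACAATC.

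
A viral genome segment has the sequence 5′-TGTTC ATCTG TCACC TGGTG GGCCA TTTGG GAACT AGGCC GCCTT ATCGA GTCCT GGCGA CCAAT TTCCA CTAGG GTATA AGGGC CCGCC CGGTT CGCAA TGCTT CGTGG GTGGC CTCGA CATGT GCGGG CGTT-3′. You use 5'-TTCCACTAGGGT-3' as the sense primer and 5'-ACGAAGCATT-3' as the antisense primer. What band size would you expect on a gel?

43 bp

Forward primer TTCCACTAGGGT is found on the top strand at positions 66–77.
Reverse complement of the reverse primer: AATGCTTCGT. This occurs on the top strand at positions 99–108.
Amplicon spans positions 66–108: 43 bp.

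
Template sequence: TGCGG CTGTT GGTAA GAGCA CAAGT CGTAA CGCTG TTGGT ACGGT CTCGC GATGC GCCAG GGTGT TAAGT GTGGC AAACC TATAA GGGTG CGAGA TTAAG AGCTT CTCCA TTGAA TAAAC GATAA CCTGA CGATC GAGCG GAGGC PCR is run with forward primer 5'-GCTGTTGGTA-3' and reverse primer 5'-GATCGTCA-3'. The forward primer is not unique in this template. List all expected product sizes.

The forward primer GCTGTTGGTA matches the top strand at positions 5–14, 32–41.
The reverse primer's reverse complement is TGACGATC, matching at positions 128–135.
Each forward site pairs with the reverse site to give a product ending at position 135: sizes 131, 104 bp.

131 bp, 104 bp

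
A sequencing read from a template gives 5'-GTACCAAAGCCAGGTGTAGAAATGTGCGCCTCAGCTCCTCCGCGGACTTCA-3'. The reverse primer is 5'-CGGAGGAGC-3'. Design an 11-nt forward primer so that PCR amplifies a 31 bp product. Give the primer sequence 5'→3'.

5'-AGGTGTAGAAA-3'

The reverse primer's reverse complement GCTCCTCCG matches the template at positions 34–42, so the product ends at position 42.
A 31 bp product then starts at position 42 − 31 + 1 = 12.
The forward primer is identical to the top strand there: AGGTGTAGAAA.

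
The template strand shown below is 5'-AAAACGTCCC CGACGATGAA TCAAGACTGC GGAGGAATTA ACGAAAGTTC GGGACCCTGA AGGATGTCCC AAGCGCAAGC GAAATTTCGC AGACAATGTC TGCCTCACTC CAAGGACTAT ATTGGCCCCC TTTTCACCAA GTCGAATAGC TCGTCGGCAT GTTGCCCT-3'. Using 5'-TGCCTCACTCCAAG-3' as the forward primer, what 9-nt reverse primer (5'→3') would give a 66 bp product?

5'-GGCAACATG-3'

The forward primer binds at positions 101–114, so a 66 bp product ends at position 101 + 66 − 1 = 166.
The reverse primer anneals to the top strand over positions 158–166, i.e. to CATGTTGCC.
Its sequence written 5'→3' is the reverse complement: GGCAACATG.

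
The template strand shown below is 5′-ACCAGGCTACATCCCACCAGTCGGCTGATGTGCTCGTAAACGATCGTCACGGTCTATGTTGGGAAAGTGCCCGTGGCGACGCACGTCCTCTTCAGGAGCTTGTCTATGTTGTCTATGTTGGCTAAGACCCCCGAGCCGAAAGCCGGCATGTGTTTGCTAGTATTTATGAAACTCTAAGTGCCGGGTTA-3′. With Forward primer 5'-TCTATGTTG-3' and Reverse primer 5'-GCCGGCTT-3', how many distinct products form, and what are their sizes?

The forward primer TCTATGTTG matches the top strand at positions 53–61, 103–111, 112–120.
The reverse primer's reverse complement is AAGCCGGC, matching at positions 140–147.
Each forward site pairs with the reverse site to give a product ending at position 147: sizes 95, 45, 36 bp.

Three products: 95 bp, 45 bp, 36 bp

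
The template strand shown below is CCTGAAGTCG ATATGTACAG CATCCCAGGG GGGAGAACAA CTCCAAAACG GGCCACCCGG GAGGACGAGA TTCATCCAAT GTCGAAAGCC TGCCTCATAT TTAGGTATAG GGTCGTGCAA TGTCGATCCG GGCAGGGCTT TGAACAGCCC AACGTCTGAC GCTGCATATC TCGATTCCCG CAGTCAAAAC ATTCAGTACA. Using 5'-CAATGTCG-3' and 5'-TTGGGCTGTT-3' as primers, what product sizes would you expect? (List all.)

76 bp, 35 bp

The forward primer CAATGTCG matches the top strand at positions 77–84, 118–125.
The reverse primer's reverse complement is AACAGCCCAA, matching at positions 143–152.
Each forward site pairs with the reverse site to give a product ending at position 152: sizes 76, 35 bp.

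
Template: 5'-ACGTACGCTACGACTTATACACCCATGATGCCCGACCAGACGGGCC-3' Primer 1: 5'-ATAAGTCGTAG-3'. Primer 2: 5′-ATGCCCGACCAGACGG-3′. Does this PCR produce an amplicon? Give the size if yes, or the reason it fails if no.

No product — the primers' 3' ends point away from each other.

Primer 1 (ATAAGTCGTAG) has reverse complement CTACGACTTAT, which matches the top strand at positions 8–18; primer 1 anneals to the top strand there with its 3' end pointing upstream toward position 8.
Primer 2 (ATGCCCGACCAGACGG) matches the top strand directly at positions 28–43; it anneals to the bottom strand with its 3' end pointing downstream toward position 43.
The 3' ends diverge (primer 1 extends toward position 1, primer 2 toward position 46), so the primers never converge on a shared product.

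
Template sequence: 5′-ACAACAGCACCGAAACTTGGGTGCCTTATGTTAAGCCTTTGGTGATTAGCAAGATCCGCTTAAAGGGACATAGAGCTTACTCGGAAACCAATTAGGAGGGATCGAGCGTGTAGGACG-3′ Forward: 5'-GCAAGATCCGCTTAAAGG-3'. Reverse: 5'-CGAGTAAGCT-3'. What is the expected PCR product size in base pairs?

35 bp

The forward primer matches the template at positions 49–66.
Reverse complement of the reverse primer: AGCTTACTCG. This occurs on the top strand at positions 74–83.
The product runs from position 49 to position 83, so its length is 83 − 49 + 1 = 35 bp.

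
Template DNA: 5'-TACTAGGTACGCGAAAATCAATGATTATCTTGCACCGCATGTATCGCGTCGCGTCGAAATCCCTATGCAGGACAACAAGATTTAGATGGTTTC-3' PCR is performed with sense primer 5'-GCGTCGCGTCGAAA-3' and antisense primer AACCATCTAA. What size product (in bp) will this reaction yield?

46 bp

Scanning the template, GCGTCGCGTCGAAA occurs at positions 46–59; this primer anneals to the bottom strand there with its 3' end pointing downstream.
Reverse complement of the reverse primer: TTAGATGGTT. This occurs on the top strand at positions 82–91.
Product length = (reverse-primer end) − (forward-primer start) + 1 = 91 − 46 + 1 = 46 bp.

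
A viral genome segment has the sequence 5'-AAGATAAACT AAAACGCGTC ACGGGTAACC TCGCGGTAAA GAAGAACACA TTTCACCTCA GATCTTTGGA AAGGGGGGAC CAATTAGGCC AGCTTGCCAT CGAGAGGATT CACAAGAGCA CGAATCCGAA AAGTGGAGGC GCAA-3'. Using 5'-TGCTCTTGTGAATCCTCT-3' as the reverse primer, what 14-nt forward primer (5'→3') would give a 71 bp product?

The reverse primer's reverse complement AGAGGATTCACAAGAGCA matches the template at positions 103–120, so the product ends at position 120.
A 71 bp product then starts at position 120 − 71 + 1 = 50.
The forward primer is identical to the top strand there: ATTTCACCTCAGAT.

5'-ATTTCACCTCAGAT-3'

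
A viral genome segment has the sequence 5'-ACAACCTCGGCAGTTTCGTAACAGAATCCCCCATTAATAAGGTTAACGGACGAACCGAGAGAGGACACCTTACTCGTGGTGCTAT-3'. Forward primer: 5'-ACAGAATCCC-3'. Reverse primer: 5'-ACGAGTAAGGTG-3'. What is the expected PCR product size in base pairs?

Forward primer ACAGAATCCC is found on the top strand at positions 21–30.
The reverse primer's reverse complement is CACCTTACTCGT, which matches the template at positions 66–77.
Amplicon spans positions 21–77: 57 bp.

57 bp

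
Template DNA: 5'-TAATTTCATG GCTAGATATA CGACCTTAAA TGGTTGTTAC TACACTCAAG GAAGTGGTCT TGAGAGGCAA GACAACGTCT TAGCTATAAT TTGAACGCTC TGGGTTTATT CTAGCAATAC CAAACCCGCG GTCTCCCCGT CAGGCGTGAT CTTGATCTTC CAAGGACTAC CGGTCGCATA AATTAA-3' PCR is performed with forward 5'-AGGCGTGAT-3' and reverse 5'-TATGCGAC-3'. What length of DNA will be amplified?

39 bp

Scanning the template, AGGCGTGAT occurs at positions 142–150; this primer anneals to the bottom strand there with its 3' end pointing downstream.
The reverse primer's reverse complement is GTCGCATA, which matches the template at positions 173–180.
Product length = (reverse-primer end) − (forward-primer start) + 1 = 180 − 142 + 1 = 39 bp.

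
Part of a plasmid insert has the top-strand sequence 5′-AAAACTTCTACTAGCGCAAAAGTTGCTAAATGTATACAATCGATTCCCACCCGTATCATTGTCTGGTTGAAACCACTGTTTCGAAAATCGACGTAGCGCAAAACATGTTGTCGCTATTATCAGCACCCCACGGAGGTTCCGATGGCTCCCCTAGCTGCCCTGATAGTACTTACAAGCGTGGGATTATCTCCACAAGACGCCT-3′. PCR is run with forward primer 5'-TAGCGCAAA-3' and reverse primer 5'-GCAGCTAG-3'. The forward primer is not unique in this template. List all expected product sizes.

The forward primer TAGCGCAAA matches the top strand at positions 12–20, 94–102.
The reverse primer's reverse complement is CTAGCTGC, matching at positions 151–158.
Each forward site pairs with the reverse site to give a product ending at position 158: sizes 147, 65 bp.

147 bp, 65 bp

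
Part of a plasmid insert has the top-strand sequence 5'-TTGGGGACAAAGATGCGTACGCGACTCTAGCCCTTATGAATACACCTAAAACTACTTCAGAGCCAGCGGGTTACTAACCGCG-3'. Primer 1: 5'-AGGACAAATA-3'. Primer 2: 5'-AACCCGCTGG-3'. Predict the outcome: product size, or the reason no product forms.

No product — primer 1 has no binding site in the template.

Primer 1 (AGGACAAATA) does not match the top strand, and its reverse complement TATTTGTCCT does not match either.
With no annealing site for primer 1, no amplification occurs.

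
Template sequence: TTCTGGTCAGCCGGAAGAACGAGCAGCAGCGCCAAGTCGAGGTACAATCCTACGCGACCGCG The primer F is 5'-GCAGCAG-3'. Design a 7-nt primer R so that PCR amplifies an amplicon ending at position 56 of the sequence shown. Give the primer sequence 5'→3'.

The forward primer binds at positions 23–29; the product's 3' end on the top strand is position 56.
The reverse primer anneals to the top strand over positions 50–56, i.e. to CTACGCG.
Its sequence written 5'→3' is the reverse complement: CGCGTAG.

5'-CGCGTAG-3'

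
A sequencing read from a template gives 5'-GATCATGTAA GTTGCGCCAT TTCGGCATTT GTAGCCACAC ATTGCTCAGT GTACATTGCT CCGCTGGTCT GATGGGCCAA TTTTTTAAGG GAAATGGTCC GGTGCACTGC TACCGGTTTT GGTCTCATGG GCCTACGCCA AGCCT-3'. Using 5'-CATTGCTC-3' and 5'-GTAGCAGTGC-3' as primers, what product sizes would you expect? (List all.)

74 bp, 60 bp

The forward primer CATTGCTC matches the top strand at positions 40–47, 54–61.
The reverse primer's reverse complement is GCACTGCTAC, matching at positions 104–113.
Each forward site pairs with the reverse site to give a product ending at position 113: sizes 74, 60 bp.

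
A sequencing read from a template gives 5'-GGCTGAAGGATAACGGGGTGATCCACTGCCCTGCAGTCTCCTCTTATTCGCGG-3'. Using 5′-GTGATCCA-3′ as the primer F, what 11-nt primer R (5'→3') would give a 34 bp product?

5'-GCGAATAAGAG-3'

The forward primer binds at positions 18–25, so a 34 bp product ends at position 18 + 34 − 1 = 51.
The reverse primer anneals to the top strand over positions 41–51, i.e. to CTCTTATTCGC.
Its sequence written 5'→3' is the reverse complement: GCGAATAAGAG.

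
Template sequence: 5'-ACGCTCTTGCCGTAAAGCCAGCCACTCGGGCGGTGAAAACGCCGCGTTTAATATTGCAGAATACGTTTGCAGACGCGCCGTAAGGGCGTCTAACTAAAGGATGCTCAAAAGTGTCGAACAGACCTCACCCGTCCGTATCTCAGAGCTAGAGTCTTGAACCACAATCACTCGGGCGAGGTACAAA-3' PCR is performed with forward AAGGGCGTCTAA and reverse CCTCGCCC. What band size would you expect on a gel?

The forward primer matches the template at positions 82–93.
Reverse complement of the reverse primer: GGGCGAGG. This occurs on the top strand at positions 171–178.
Amplicon spans positions 82–178: 97 bp.

97 bp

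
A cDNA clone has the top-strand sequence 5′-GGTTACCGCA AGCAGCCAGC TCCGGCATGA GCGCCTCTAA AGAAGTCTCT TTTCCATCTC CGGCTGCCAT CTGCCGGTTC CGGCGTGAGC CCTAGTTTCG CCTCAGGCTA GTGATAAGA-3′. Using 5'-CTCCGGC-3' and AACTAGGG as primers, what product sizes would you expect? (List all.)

78 bp, 40 bp

The forward primer CTCCGGC matches the top strand at positions 20–26, 58–64.
The reverse primer's reverse complement is CCCTAGTT, matching at positions 90–97.
Each forward site pairs with the reverse site to give a product ending at position 97: sizes 78, 40 bp.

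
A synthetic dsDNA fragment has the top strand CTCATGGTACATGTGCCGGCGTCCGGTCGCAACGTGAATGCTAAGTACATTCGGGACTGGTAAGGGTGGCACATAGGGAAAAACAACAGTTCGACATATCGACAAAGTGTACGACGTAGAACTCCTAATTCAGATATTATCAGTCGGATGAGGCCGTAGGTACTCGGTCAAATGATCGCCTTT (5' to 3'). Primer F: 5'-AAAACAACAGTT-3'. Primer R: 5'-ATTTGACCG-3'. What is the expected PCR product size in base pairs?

Forward primer AAAACAACAGTT is found on the top strand at positions 80–91.
Taking the reverse complement of ATTTGACCG gives CGGTCAAAT, found at positions 165–173 on the template; the primer anneals here to the top strand with its 3' end pointing upstream.
Amplicon spans positions 80–173: 94 bp.

94 bp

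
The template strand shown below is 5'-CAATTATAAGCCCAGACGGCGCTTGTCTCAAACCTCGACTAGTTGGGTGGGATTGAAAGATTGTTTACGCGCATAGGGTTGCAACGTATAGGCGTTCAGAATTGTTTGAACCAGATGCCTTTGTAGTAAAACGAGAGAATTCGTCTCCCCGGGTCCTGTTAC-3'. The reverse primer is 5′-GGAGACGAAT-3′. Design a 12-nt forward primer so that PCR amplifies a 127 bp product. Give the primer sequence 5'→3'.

The reverse primer's reverse complement ATTCGTCTCC matches the template at positions 139–148, so the product ends at position 148.
A 127 bp product then starts at position 148 − 127 + 1 = 22.
The forward primer is identical to the top strand there: CTTGTCTCAAAC.

5'-CTTGTCTCAAAC-3'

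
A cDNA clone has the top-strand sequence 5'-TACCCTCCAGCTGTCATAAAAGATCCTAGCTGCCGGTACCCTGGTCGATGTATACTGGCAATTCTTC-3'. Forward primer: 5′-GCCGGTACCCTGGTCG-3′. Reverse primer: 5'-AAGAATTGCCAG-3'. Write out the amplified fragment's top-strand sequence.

5'-GCCGGTACCCTGGTCGATGTATACTGGCAATTCTT-3'

Forward primer GCCGGTACCCTGGTCG is found on the top strand at positions 32–47.
Reverse complement of the reverse primer: CTGGCAATTCTT. This occurs on the top strand at positions 55–66.
The product is the template from position 32 through 66 (35 bp).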